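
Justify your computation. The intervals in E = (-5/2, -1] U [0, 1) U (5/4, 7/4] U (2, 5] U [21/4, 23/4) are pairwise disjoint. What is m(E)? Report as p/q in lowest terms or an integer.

For pairwise disjoint intervals, m(union_i I_i) = sum_i m(I_i),
and m is invariant under swapping open/closed endpoints (single points have measure 0).
So m(E) = sum_i (b_i - a_i).
  I_1 has length -1 - (-5/2) = 3/2.
  I_2 has length 1 - 0 = 1.
  I_3 has length 7/4 - 5/4 = 1/2.
  I_4 has length 5 - 2 = 3.
  I_5 has length 23/4 - 21/4 = 1/2.
Summing:
  m(E) = 3/2 + 1 + 1/2 + 3 + 1/2 = 13/2.

13/2


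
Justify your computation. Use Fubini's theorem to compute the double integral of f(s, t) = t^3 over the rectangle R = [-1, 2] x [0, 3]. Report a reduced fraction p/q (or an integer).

f(s, t) is a tensor product of a function of s and a function of t, and both factors are bounded continuous (hence Lebesgue integrable) on the rectangle, so Fubini's theorem applies:
  integral_R f d(m x m) = (integral_a1^b1 1 ds) * (integral_a2^b2 t^3 dt).
Inner integral in s: integral_{-1}^{2} 1 ds = (2^1 - (-1)^1)/1
  = 3.
Inner integral in t: integral_{0}^{3} t^3 dt = (3^4 - 0^4)/4
  = 81/4.
Product: (3) * (81/4) = 243/4.

243/4


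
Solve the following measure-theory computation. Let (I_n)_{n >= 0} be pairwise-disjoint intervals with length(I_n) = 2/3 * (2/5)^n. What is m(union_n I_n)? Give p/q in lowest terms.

By countable additivity of the Lebesgue measure on pairwise disjoint measurable sets,
  m(union_{n >= 0} I_n) = sum_{n >= 0} m(I_n) = sum_{n >= 0} a * r^n,
  with a = 2/3 and r = 2/5.
Since 0 < r = 2/5 < 1, the geometric series converges:
  sum_{n >= 0} a * r^n = a / (1 - r).
  = 2/3 / (1 - 2/5)
  = 2/3 / (3/5)
  = 10/9.

10/9


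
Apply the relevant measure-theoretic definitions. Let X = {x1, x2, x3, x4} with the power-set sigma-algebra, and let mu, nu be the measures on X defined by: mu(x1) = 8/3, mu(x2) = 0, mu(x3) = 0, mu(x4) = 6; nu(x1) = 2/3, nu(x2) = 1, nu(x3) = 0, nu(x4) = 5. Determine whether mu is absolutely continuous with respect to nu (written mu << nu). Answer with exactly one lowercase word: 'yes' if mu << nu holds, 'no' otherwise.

mu << nu means: every nu-null measurable set is also mu-null; equivalently, for every atom x, if nu({x}) = 0 then mu({x}) = 0.
Checking each atom:
  x1: nu = 2/3 > 0 -> no constraint.
  x2: nu = 1 > 0 -> no constraint.
  x3: nu = 0, mu = 0 -> consistent with mu << nu.
  x4: nu = 5 > 0 -> no constraint.
No atom violates the condition. Therefore mu << nu.

yes


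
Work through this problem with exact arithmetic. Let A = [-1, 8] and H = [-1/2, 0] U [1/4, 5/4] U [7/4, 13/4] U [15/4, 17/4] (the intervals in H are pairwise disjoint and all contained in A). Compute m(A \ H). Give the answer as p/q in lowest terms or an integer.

The ambient interval has length m(A) = 8 - (-1) = 9.
Since the holes are disjoint and sit inside A, by finite additivity
  m(H) = sum_i (b_i - a_i), and m(A \ H) = m(A) - m(H).
Computing the hole measures:
  m(H_1) = 0 - (-1/2) = 1/2.
  m(H_2) = 5/4 - 1/4 = 1.
  m(H_3) = 13/4 - 7/4 = 3/2.
  m(H_4) = 17/4 - 15/4 = 1/2.
Summed: m(H) = 1/2 + 1 + 3/2 + 1/2 = 7/2.
So m(A \ H) = 9 - 7/2 = 11/2.

11/2


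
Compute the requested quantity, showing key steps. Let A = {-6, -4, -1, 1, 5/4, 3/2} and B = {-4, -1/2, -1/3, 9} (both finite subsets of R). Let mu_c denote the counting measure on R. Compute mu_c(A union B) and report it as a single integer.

Counting measure on a finite set equals cardinality. By inclusion-exclusion, |A union B| = |A| + |B| - |A cap B|.
|A| = 6, |B| = 4, |A cap B| = 1.
So mu_c(A union B) = 6 + 4 - 1 = 9.

9


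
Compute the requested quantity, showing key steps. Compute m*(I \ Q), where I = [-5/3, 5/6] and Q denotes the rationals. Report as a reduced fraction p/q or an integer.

The interval I = [-5/3, 5/6] has m(I) = 5/6 - (-5/3) = 5/2 (endpoints are measure-zero, so open/closed/half-open agree). Write I = (I cap Q) u (I \ Q). The rationals in I are countable, so m*(I cap Q) = 0 (cover each rational by intervals whose total length is arbitrarily small). By countable subadditivity m*(I) <= m*(I cap Q) + m*(I \ Q), hence m*(I \ Q) >= m(I) = 5/2. The reverse inequality m*(I \ Q) <= m*(I) = 5/2 is trivial since (I \ Q) is a subset of I. Therefore m*(I \ Q) = 5/2.

5/2


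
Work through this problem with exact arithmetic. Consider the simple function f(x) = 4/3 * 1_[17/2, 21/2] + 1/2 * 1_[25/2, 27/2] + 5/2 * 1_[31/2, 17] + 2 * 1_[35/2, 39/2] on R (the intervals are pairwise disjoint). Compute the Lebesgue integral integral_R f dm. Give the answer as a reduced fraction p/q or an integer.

For a simple function f = sum_i c_i * 1_{A_i} with disjoint A_i,
  integral f dm = sum_i c_i * m(A_i).
Lengths of the A_i:
  m(A_1) = 21/2 - 17/2 = 2.
  m(A_2) = 27/2 - 25/2 = 1.
  m(A_3) = 17 - 31/2 = 3/2.
  m(A_4) = 39/2 - 35/2 = 2.
Contributions c_i * m(A_i):
  (4/3) * (2) = 8/3.
  (1/2) * (1) = 1/2.
  (5/2) * (3/2) = 15/4.
  (2) * (2) = 4.
Total: 8/3 + 1/2 + 15/4 + 4 = 131/12.

131/12


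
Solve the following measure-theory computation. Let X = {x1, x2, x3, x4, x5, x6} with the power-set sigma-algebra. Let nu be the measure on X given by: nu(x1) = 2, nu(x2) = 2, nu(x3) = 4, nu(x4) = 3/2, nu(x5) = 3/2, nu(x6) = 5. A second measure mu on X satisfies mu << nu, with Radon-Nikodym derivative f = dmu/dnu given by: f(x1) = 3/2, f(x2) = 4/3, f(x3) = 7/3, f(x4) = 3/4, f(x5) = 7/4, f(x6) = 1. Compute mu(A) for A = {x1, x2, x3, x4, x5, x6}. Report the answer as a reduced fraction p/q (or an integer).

By the defining property of the Radon-Nikodym derivative, for every measurable set A,
  mu(A) = integral_A f dnu.
Since nu is a discrete measure concentrated on the atoms of X, the integral over A reduces to the sum
  mu(A) = sum_{x in A} f(x) * nu({x}).
Computing each term:
  x1: f(x1) * nu(x1) = 3/2 * 2 = 3.
  x2: f(x2) * nu(x2) = 4/3 * 2 = 8/3.
  x3: f(x3) * nu(x3) = 7/3 * 4 = 28/3.
  x4: f(x4) * nu(x4) = 3/4 * 3/2 = 9/8.
  x5: f(x5) * nu(x5) = 7/4 * 3/2 = 21/8.
  x6: f(x6) * nu(x6) = 1 * 5 = 5.
Summing: mu(A) = 3 + 8/3 + 28/3 + 9/8 + 21/8 + 5 = 95/4.

95/4


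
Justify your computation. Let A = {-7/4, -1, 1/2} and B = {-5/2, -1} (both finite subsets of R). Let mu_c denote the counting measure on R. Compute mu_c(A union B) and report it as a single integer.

Counting measure on a finite set equals cardinality. By inclusion-exclusion, |A union B| = |A| + |B| - |A cap B|.
|A| = 3, |B| = 2, |A cap B| = 1.
So mu_c(A union B) = 3 + 2 - 1 = 4.

4


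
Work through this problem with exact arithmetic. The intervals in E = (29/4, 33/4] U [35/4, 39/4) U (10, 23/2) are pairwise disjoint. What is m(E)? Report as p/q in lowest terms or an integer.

For pairwise disjoint intervals, m(union_i I_i) = sum_i m(I_i),
and m is invariant under swapping open/closed endpoints (single points have measure 0).
So m(E) = sum_i (b_i - a_i).
  I_1 has length 33/4 - 29/4 = 1.
  I_2 has length 39/4 - 35/4 = 1.
  I_3 has length 23/2 - 10 = 3/2.
Summing:
  m(E) = 1 + 1 + 3/2 = 7/2.

7/2


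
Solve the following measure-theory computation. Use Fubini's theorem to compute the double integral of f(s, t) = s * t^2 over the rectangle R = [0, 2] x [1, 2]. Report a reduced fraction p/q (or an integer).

f(s, t) is a tensor product of a function of s and a function of t, and both factors are bounded continuous (hence Lebesgue integrable) on the rectangle, so Fubini's theorem applies:
  integral_R f d(m x m) = (integral_a1^b1 s ds) * (integral_a2^b2 t^2 dt).
Inner integral in s: integral_{0}^{2} s ds = (2^2 - 0^2)/2
  = 2.
Inner integral in t: integral_{1}^{2} t^2 dt = (2^3 - 1^3)/3
  = 7/3.
Product: (2) * (7/3) = 14/3.

14/3


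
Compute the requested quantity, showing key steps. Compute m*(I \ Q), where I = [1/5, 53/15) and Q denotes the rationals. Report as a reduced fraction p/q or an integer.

The interval I = [1/5, 53/15) has m(I) = 53/15 - 1/5 = 10/3 (endpoints are measure-zero, so open/closed/half-open agree). Write I = (I cap Q) u (I \ Q). The rationals in I are countable, so m*(I cap Q) = 0 (cover each rational by intervals whose total length is arbitrarily small). By countable subadditivity m*(I) <= m*(I cap Q) + m*(I \ Q), hence m*(I \ Q) >= m(I) = 10/3. The reverse inequality m*(I \ Q) <= m*(I) = 10/3 is trivial since (I \ Q) is a subset of I. Therefore m*(I \ Q) = 10/3.

10/3


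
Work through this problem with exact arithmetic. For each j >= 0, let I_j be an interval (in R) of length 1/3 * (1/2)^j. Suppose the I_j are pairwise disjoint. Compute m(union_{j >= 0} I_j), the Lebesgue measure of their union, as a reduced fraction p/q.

By countable additivity of the Lebesgue measure on pairwise disjoint measurable sets,
  m(union_{j >= 0} I_j) = sum_{j >= 0} m(I_j) = sum_{j >= 0} a * r^j,
  with a = 1/3 and r = 1/2.
Since 0 < r = 1/2 < 1, the geometric series converges:
  sum_{j >= 0} a * r^j = a / (1 - r).
  = 1/3 / (1 - 1/2)
  = 1/3 / (1/2)
  = 2/3.

2/3


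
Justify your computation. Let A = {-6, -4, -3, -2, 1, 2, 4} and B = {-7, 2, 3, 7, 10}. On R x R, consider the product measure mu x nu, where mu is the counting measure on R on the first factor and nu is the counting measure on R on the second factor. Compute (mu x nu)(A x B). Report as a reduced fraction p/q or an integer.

For a measurable rectangle A x B, the product measure satisfies
  (mu x nu)(A x B) = mu(A) * nu(B).
  mu(A) = 7.
  nu(B) = 5.
  (mu x nu)(A x B) = 7 * 5 = 35.

35


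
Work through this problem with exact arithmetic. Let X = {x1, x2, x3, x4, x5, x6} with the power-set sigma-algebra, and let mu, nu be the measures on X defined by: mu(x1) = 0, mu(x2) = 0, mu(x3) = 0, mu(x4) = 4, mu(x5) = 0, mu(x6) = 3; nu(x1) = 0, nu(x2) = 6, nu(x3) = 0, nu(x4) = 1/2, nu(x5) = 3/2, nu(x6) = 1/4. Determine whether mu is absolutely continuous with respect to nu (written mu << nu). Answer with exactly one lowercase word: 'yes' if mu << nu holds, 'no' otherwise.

mu << nu means: every nu-null measurable set is also mu-null; equivalently, for every atom x, if nu({x}) = 0 then mu({x}) = 0.
Checking each atom:
  x1: nu = 0, mu = 0 -> consistent with mu << nu.
  x2: nu = 6 > 0 -> no constraint.
  x3: nu = 0, mu = 0 -> consistent with mu << nu.
  x4: nu = 1/2 > 0 -> no constraint.
  x5: nu = 3/2 > 0 -> no constraint.
  x6: nu = 1/4 > 0 -> no constraint.
No atom violates the condition. Therefore mu << nu.

yes


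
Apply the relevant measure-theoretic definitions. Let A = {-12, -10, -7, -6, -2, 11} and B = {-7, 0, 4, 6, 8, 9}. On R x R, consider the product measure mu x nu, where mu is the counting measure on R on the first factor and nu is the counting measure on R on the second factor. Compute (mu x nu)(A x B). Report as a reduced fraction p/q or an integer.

For a measurable rectangle A x B, the product measure satisfies
  (mu x nu)(A x B) = mu(A) * nu(B).
  mu(A) = 6.
  nu(B) = 6.
  (mu x nu)(A x B) = 6 * 6 = 36.

36


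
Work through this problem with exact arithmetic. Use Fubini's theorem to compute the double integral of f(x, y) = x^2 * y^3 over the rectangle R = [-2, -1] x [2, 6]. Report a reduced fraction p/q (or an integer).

f(x, y) is a tensor product of a function of x and a function of y, and both factors are bounded continuous (hence Lebesgue integrable) on the rectangle, so Fubini's theorem applies:
  integral_R f d(m x m) = (integral_a1^b1 x^2 dx) * (integral_a2^b2 y^3 dy).
Inner integral in x: integral_{-2}^{-1} x^2 dx = ((-1)^3 - (-2)^3)/3
  = 7/3.
Inner integral in y: integral_{2}^{6} y^3 dy = (6^4 - 2^4)/4
  = 320.
Product: (7/3) * (320) = 2240/3.

2240/3


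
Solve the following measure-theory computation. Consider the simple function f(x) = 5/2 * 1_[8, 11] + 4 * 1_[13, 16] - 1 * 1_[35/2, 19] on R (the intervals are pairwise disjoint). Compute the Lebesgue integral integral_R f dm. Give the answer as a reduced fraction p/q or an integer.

For a simple function f = sum_i c_i * 1_{A_i} with disjoint A_i,
  integral f dm = sum_i c_i * m(A_i).
Lengths of the A_i:
  m(A_1) = 11 - 8 = 3.
  m(A_2) = 16 - 13 = 3.
  m(A_3) = 19 - 35/2 = 3/2.
Contributions c_i * m(A_i):
  (5/2) * (3) = 15/2.
  (4) * (3) = 12.
  (-1) * (3/2) = -3/2.
Total: 15/2 + 12 - 3/2 = 18.

18


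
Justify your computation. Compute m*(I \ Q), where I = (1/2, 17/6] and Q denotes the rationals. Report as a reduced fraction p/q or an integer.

The interval I = (1/2, 17/6] has m(I) = 17/6 - 1/2 = 7/3 (endpoints are measure-zero, so open/closed/half-open agree). Write I = (I cap Q) u (I \ Q). The rationals in I are countable, so m*(I cap Q) = 0 (cover each rational by intervals whose total length is arbitrarily small). By countable subadditivity m*(I) <= m*(I cap Q) + m*(I \ Q), hence m*(I \ Q) >= m(I) = 7/3. The reverse inequality m*(I \ Q) <= m*(I) = 7/3 is trivial since (I \ Q) is a subset of I. Therefore m*(I \ Q) = 7/3.

7/3


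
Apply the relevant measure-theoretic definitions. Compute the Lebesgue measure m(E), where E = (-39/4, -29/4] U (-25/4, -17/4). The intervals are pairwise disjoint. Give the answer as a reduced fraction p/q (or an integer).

For pairwise disjoint intervals, m(union_i I_i) = sum_i m(I_i),
and m is invariant under swapping open/closed endpoints (single points have measure 0).
So m(E) = sum_i (b_i - a_i).
  I_1 has length -29/4 - (-39/4) = 5/2.
  I_2 has length -17/4 - (-25/4) = 2.
Summing:
  m(E) = 5/2 + 2 = 9/2.

9/2


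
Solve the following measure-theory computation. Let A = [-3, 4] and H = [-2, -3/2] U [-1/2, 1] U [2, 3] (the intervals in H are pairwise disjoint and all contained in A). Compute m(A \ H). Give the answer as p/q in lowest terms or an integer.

The ambient interval has length m(A) = 4 - (-3) = 7.
Since the holes are disjoint and sit inside A, by finite additivity
  m(H) = sum_i (b_i - a_i), and m(A \ H) = m(A) - m(H).
Computing the hole measures:
  m(H_1) = -3/2 - (-2) = 1/2.
  m(H_2) = 1 - (-1/2) = 3/2.
  m(H_3) = 3 - 2 = 1.
Summed: m(H) = 1/2 + 3/2 + 1 = 3.
So m(A \ H) = 7 - 3 = 4.

4


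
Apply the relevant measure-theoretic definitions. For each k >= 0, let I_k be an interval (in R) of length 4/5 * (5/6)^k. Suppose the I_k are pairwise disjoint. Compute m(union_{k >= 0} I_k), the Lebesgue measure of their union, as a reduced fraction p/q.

By countable additivity of the Lebesgue measure on pairwise disjoint measurable sets,
  m(union_{k >= 0} I_k) = sum_{k >= 0} m(I_k) = sum_{k >= 0} a * r^k,
  with a = 4/5 and r = 5/6.
Since 0 < r = 5/6 < 1, the geometric series converges:
  sum_{k >= 0} a * r^k = a / (1 - r).
  = 4/5 / (1 - 5/6)
  = 4/5 / (1/6)
  = 24/5.

24/5


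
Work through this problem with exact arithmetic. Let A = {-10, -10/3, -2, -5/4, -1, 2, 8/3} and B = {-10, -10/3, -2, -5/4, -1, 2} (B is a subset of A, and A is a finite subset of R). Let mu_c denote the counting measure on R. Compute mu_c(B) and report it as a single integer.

Counting measure assigns mu_c(E) = |E| (number of elements) when E is finite.
B has 6 element(s), so mu_c(B) = 6.

6


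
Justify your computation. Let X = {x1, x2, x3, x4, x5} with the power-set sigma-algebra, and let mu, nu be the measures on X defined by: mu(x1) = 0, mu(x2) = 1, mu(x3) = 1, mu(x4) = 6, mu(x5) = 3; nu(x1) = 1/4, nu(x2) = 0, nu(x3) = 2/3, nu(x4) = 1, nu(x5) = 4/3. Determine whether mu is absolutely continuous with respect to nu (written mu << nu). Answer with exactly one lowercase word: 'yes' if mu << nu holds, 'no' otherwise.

mu << nu means: every nu-null measurable set is also mu-null; equivalently, for every atom x, if nu({x}) = 0 then mu({x}) = 0.
Checking each atom:
  x1: nu = 1/4 > 0 -> no constraint.
  x2: nu = 0, mu = 1 > 0 -> violates mu << nu.
  x3: nu = 2/3 > 0 -> no constraint.
  x4: nu = 1 > 0 -> no constraint.
  x5: nu = 4/3 > 0 -> no constraint.
The atom(s) x2 violate the condition (nu = 0 but mu > 0). Therefore mu is NOT absolutely continuous w.r.t. nu.

no


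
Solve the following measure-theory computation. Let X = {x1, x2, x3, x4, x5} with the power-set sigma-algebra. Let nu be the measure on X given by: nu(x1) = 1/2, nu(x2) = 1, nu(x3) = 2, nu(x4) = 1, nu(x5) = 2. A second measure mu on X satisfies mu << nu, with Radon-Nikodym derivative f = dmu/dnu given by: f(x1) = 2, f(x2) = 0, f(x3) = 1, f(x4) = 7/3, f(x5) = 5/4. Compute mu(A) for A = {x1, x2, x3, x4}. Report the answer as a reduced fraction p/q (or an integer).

By the defining property of the Radon-Nikodym derivative, for every measurable set A,
  mu(A) = integral_A f dnu.
Since nu is a discrete measure concentrated on the atoms of X, the integral over A reduces to the sum
  mu(A) = sum_{x in A} f(x) * nu({x}).
Computing each term:
  x1: f(x1) * nu(x1) = 2 * 1/2 = 1.
  x2: f(x2) * nu(x2) = 0 * 1 = 0.
  x3: f(x3) * nu(x3) = 1 * 2 = 2.
  x4: f(x4) * nu(x4) = 7/3 * 1 = 7/3.
Summing: mu(A) = 1 + 0 + 2 + 7/3 = 16/3.

16/3


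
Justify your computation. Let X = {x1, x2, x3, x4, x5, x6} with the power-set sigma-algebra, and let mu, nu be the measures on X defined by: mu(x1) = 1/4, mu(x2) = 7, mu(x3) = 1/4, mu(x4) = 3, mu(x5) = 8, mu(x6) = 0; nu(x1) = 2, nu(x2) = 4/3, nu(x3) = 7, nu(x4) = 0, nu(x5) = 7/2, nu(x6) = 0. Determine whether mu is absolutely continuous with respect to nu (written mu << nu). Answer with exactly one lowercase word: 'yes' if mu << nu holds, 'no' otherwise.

mu << nu means: every nu-null measurable set is also mu-null; equivalently, for every atom x, if nu({x}) = 0 then mu({x}) = 0.
Checking each atom:
  x1: nu = 2 > 0 -> no constraint.
  x2: nu = 4/3 > 0 -> no constraint.
  x3: nu = 7 > 0 -> no constraint.
  x4: nu = 0, mu = 3 > 0 -> violates mu << nu.
  x5: nu = 7/2 > 0 -> no constraint.
  x6: nu = 0, mu = 0 -> consistent with mu << nu.
The atom(s) x4 violate the condition (nu = 0 but mu > 0). Therefore mu is NOT absolutely continuous w.r.t. nu.

no


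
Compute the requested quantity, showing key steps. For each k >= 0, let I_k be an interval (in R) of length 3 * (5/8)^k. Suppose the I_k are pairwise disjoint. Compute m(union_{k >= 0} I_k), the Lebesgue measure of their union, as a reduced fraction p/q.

By countable additivity of the Lebesgue measure on pairwise disjoint measurable sets,
  m(union_{k >= 0} I_k) = sum_{k >= 0} m(I_k) = sum_{k >= 0} a * r^k,
  with a = 3 and r = 5/8.
Since 0 < r = 5/8 < 1, the geometric series converges:
  sum_{k >= 0} a * r^k = a / (1 - r).
  = 3 / (1 - 5/8)
  = 3 / (3/8)
  = 8.

8


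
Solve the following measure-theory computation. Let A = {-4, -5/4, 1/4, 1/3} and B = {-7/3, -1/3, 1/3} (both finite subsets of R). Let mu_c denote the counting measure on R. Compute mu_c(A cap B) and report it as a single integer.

Counting measure on a finite set equals cardinality. mu_c(A cap B) = |A cap B| (elements appearing in both).
Enumerating the elements of A that also lie in B gives 1 element(s).
So mu_c(A cap B) = 1.

1


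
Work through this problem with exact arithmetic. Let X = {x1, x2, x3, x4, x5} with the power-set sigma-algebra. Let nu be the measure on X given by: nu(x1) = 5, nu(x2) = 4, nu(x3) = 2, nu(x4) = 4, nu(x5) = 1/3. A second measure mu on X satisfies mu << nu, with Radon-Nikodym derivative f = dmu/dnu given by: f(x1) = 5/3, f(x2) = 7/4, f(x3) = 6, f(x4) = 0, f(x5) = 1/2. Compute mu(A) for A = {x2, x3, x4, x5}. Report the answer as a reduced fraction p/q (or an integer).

By the defining property of the Radon-Nikodym derivative, for every measurable set A,
  mu(A) = integral_A f dnu.
Since nu is a discrete measure concentrated on the atoms of X, the integral over A reduces to the sum
  mu(A) = sum_{x in A} f(x) * nu({x}).
Computing each term:
  x2: f(x2) * nu(x2) = 7/4 * 4 = 7.
  x3: f(x3) * nu(x3) = 6 * 2 = 12.
  x4: f(x4) * nu(x4) = 0 * 4 = 0.
  x5: f(x5) * nu(x5) = 1/2 * 1/3 = 1/6.
Summing: mu(A) = 7 + 12 + 0 + 1/6 = 115/6.

115/6


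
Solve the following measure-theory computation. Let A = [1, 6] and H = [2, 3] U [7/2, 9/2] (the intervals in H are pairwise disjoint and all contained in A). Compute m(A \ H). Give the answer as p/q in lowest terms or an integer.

The ambient interval has length m(A) = 6 - 1 = 5.
Since the holes are disjoint and sit inside A, by finite additivity
  m(H) = sum_i (b_i - a_i), and m(A \ H) = m(A) - m(H).
Computing the hole measures:
  m(H_1) = 3 - 2 = 1.
  m(H_2) = 9/2 - 7/2 = 1.
Summed: m(H) = 1 + 1 = 2.
So m(A \ H) = 5 - 2 = 3.

3


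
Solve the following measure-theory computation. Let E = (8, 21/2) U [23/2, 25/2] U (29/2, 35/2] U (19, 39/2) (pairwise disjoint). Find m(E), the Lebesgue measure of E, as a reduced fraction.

For pairwise disjoint intervals, m(union_i I_i) = sum_i m(I_i),
and m is invariant under swapping open/closed endpoints (single points have measure 0).
So m(E) = sum_i (b_i - a_i).
  I_1 has length 21/2 - 8 = 5/2.
  I_2 has length 25/2 - 23/2 = 1.
  I_3 has length 35/2 - 29/2 = 3.
  I_4 has length 39/2 - 19 = 1/2.
Summing:
  m(E) = 5/2 + 1 + 3 + 1/2 = 7.

7


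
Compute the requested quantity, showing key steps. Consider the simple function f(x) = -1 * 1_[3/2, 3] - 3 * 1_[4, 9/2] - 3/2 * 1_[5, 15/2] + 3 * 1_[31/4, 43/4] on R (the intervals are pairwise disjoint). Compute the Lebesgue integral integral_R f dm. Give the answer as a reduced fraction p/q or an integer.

For a simple function f = sum_i c_i * 1_{A_i} with disjoint A_i,
  integral f dm = sum_i c_i * m(A_i).
Lengths of the A_i:
  m(A_1) = 3 - 3/2 = 3/2.
  m(A_2) = 9/2 - 4 = 1/2.
  m(A_3) = 15/2 - 5 = 5/2.
  m(A_4) = 43/4 - 31/4 = 3.
Contributions c_i * m(A_i):
  (-1) * (3/2) = -3/2.
  (-3) * (1/2) = -3/2.
  (-3/2) * (5/2) = -15/4.
  (3) * (3) = 9.
Total: -3/2 - 3/2 - 15/4 + 9 = 9/4.

9/4


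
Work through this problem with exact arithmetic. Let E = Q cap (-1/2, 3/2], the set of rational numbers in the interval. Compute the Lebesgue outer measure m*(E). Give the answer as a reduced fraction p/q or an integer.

Q cap (-1/2, 3/2] is countable; list its elements as q_1, q_2, ... . Fix eps > 0 and cover the k-th point by an interval of length eps * 2^(-k). The cover has total length eps * sum_{k>=1} 2^(-k) = eps, so by definition of outer measure m*(Q cap (-1/2, 3/2]) <= eps. Since eps was arbitrary and m* >= 0, the outer measure is 0.

0


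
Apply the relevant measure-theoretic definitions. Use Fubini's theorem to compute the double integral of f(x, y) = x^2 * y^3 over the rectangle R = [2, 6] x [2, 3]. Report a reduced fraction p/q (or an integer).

f(x, y) is a tensor product of a function of x and a function of y, and both factors are bounded continuous (hence Lebesgue integrable) on the rectangle, so Fubini's theorem applies:
  integral_R f d(m x m) = (integral_a1^b1 x^2 dx) * (integral_a2^b2 y^3 dy).
Inner integral in x: integral_{2}^{6} x^2 dx = (6^3 - 2^3)/3
  = 208/3.
Inner integral in y: integral_{2}^{3} y^3 dy = (3^4 - 2^4)/4
  = 65/4.
Product: (208/3) * (65/4) = 3380/3.

3380/3


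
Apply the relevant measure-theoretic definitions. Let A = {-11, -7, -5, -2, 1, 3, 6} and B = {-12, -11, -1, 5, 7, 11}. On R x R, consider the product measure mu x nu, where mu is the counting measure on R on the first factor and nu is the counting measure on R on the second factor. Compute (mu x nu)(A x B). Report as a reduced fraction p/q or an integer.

For a measurable rectangle A x B, the product measure satisfies
  (mu x nu)(A x B) = mu(A) * nu(B).
  mu(A) = 7.
  nu(B) = 6.
  (mu x nu)(A x B) = 7 * 6 = 42.

42


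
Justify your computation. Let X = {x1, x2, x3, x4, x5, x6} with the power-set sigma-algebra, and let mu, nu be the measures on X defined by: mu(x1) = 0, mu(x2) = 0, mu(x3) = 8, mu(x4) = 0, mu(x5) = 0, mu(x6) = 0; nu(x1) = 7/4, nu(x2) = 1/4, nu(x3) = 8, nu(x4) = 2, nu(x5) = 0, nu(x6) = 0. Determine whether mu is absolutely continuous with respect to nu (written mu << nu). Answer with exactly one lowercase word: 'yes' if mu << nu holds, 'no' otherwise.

mu << nu means: every nu-null measurable set is also mu-null; equivalently, for every atom x, if nu({x}) = 0 then mu({x}) = 0.
Checking each atom:
  x1: nu = 7/4 > 0 -> no constraint.
  x2: nu = 1/4 > 0 -> no constraint.
  x3: nu = 8 > 0 -> no constraint.
  x4: nu = 2 > 0 -> no constraint.
  x5: nu = 0, mu = 0 -> consistent with mu << nu.
  x6: nu = 0, mu = 0 -> consistent with mu << nu.
No atom violates the condition. Therefore mu << nu.

yes


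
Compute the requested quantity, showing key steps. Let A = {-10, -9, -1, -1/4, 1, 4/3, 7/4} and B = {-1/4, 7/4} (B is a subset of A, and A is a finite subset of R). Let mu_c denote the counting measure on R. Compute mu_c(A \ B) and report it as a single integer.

Counting measure assigns mu_c(E) = |E| (number of elements) when E is finite. For B subset A, A \ B is the set of elements of A not in B, so |A \ B| = |A| - |B|.
|A| = 7, |B| = 2, so mu_c(A \ B) = 7 - 2 = 5.

5


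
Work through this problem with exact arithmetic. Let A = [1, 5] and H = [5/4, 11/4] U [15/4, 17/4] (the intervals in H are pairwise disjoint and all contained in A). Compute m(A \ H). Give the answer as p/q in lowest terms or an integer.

The ambient interval has length m(A) = 5 - 1 = 4.
Since the holes are disjoint and sit inside A, by finite additivity
  m(H) = sum_i (b_i - a_i), and m(A \ H) = m(A) - m(H).
Computing the hole measures:
  m(H_1) = 11/4 - 5/4 = 3/2.
  m(H_2) = 17/4 - 15/4 = 1/2.
Summed: m(H) = 3/2 + 1/2 = 2.
So m(A \ H) = 4 - 2 = 2.

2


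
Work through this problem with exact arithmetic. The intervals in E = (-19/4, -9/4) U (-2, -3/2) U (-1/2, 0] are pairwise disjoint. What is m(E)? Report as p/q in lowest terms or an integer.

For pairwise disjoint intervals, m(union_i I_i) = sum_i m(I_i),
and m is invariant under swapping open/closed endpoints (single points have measure 0).
So m(E) = sum_i (b_i - a_i).
  I_1 has length -9/4 - (-19/4) = 5/2.
  I_2 has length -3/2 - (-2) = 1/2.
  I_3 has length 0 - (-1/2) = 1/2.
Summing:
  m(E) = 5/2 + 1/2 + 1/2 = 7/2.

7/2


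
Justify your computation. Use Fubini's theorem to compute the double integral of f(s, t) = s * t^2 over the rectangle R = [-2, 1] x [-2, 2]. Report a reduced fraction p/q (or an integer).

f(s, t) is a tensor product of a function of s and a function of t, and both factors are bounded continuous (hence Lebesgue integrable) on the rectangle, so Fubini's theorem applies:
  integral_R f d(m x m) = (integral_a1^b1 s ds) * (integral_a2^b2 t^2 dt).
Inner integral in s: integral_{-2}^{1} s ds = (1^2 - (-2)^2)/2
  = -3/2.
Inner integral in t: integral_{-2}^{2} t^2 dt = (2^3 - (-2)^3)/3
  = 16/3.
Product: (-3/2) * (16/3) = -8.

-8


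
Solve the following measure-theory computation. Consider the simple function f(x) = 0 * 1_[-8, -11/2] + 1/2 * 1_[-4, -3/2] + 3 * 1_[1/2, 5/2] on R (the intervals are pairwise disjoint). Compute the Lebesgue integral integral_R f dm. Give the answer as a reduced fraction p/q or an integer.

For a simple function f = sum_i c_i * 1_{A_i} with disjoint A_i,
  integral f dm = sum_i c_i * m(A_i).
Lengths of the A_i:
  m(A_1) = -11/2 - (-8) = 5/2.
  m(A_2) = -3/2 - (-4) = 5/2.
  m(A_3) = 5/2 - 1/2 = 2.
Contributions c_i * m(A_i):
  (0) * (5/2) = 0.
  (1/2) * (5/2) = 5/4.
  (3) * (2) = 6.
Total: 0 + 5/4 + 6 = 29/4.

29/4


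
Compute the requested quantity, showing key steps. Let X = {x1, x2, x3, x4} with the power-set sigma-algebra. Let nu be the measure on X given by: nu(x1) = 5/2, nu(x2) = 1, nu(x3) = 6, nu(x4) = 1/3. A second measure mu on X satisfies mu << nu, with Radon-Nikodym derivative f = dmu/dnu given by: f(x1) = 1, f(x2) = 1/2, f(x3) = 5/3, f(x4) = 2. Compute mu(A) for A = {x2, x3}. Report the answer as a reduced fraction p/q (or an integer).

By the defining property of the Radon-Nikodym derivative, for every measurable set A,
  mu(A) = integral_A f dnu.
Since nu is a discrete measure concentrated on the atoms of X, the integral over A reduces to the sum
  mu(A) = sum_{x in A} f(x) * nu({x}).
Computing each term:
  x2: f(x2) * nu(x2) = 1/2 * 1 = 1/2.
  x3: f(x3) * nu(x3) = 5/3 * 6 = 10.
Summing: mu(A) = 1/2 + 10 = 21/2.

21/2


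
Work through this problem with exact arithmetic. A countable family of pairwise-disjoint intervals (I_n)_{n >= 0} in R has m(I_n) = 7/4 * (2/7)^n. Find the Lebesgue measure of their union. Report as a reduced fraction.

By countable additivity of the Lebesgue measure on pairwise disjoint measurable sets,
  m(union_{n >= 0} I_n) = sum_{n >= 0} m(I_n) = sum_{n >= 0} a * r^n,
  with a = 7/4 and r = 2/7.
Since 0 < r = 2/7 < 1, the geometric series converges:
  sum_{n >= 0} a * r^n = a / (1 - r).
  = 7/4 / (1 - 2/7)
  = 7/4 / (5/7)
  = 49/20.

49/20


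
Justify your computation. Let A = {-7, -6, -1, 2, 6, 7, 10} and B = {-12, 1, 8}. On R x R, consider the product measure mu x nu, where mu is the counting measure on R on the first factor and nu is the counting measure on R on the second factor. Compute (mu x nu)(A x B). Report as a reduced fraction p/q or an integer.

For a measurable rectangle A x B, the product measure satisfies
  (mu x nu)(A x B) = mu(A) * nu(B).
  mu(A) = 7.
  nu(B) = 3.
  (mu x nu)(A x B) = 7 * 3 = 21.

21


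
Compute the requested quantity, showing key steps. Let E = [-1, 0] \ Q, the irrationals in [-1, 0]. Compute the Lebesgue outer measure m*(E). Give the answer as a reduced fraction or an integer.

The interval I = [-1, 0] has m(I) = 0 - (-1) = 1 (endpoints are measure-zero, so open/closed/half-open agree). Write I = (I cap Q) u (I \ Q). The rationals in I are countable, so m*(I cap Q) = 0 (cover each rational by intervals whose total length is arbitrarily small). By countable subadditivity m*(I) <= m*(I cap Q) + m*(I \ Q), hence m*(I \ Q) >= m(I) = 1. The reverse inequality m*(I \ Q) <= m*(I) = 1 is trivial since (I \ Q) is a subset of I. Therefore m*(I \ Q) = 1.

1


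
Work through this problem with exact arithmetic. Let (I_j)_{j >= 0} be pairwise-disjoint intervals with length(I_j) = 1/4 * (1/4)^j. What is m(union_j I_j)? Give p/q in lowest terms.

By countable additivity of the Lebesgue measure on pairwise disjoint measurable sets,
  m(union_{j >= 0} I_j) = sum_{j >= 0} m(I_j) = sum_{j >= 0} a * r^j,
  with a = 1/4 and r = 1/4.
Since 0 < r = 1/4 < 1, the geometric series converges:
  sum_{j >= 0} a * r^j = a / (1 - r).
  = 1/4 / (1 - 1/4)
  = 1/4 / (3/4)
  = 1/3.

1/3


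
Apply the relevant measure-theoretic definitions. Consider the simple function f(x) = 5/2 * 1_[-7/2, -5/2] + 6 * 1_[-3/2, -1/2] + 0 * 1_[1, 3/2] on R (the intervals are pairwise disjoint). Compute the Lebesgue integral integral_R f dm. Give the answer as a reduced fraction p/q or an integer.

For a simple function f = sum_i c_i * 1_{A_i} with disjoint A_i,
  integral f dm = sum_i c_i * m(A_i).
Lengths of the A_i:
  m(A_1) = -5/2 - (-7/2) = 1.
  m(A_2) = -1/2 - (-3/2) = 1.
  m(A_3) = 3/2 - 1 = 1/2.
Contributions c_i * m(A_i):
  (5/2) * (1) = 5/2.
  (6) * (1) = 6.
  (0) * (1/2) = 0.
Total: 5/2 + 6 + 0 = 17/2.

17/2


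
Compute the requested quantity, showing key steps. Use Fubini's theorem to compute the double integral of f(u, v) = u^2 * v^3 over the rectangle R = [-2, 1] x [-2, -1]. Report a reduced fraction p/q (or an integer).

f(u, v) is a tensor product of a function of u and a function of v, and both factors are bounded continuous (hence Lebesgue integrable) on the rectangle, so Fubini's theorem applies:
  integral_R f d(m x m) = (integral_a1^b1 u^2 du) * (integral_a2^b2 v^3 dv).
Inner integral in u: integral_{-2}^{1} u^2 du = (1^3 - (-2)^3)/3
  = 3.
Inner integral in v: integral_{-2}^{-1} v^3 dv = ((-1)^4 - (-2)^4)/4
  = -15/4.
Product: (3) * (-15/4) = -45/4.

-45/4


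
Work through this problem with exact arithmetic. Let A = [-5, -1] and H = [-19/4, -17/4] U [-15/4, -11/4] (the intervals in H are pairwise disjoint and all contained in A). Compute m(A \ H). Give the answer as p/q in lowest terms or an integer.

The ambient interval has length m(A) = -1 - (-5) = 4.
Since the holes are disjoint and sit inside A, by finite additivity
  m(H) = sum_i (b_i - a_i), and m(A \ H) = m(A) - m(H).
Computing the hole measures:
  m(H_1) = -17/4 - (-19/4) = 1/2.
  m(H_2) = -11/4 - (-15/4) = 1.
Summed: m(H) = 1/2 + 1 = 3/2.
So m(A \ H) = 4 - 3/2 = 5/2.

5/2


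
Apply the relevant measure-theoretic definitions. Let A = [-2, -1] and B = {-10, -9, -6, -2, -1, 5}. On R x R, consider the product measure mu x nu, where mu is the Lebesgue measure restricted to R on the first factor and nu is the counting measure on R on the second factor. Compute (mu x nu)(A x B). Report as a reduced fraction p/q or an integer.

For a measurable rectangle A x B, the product measure satisfies
  (mu x nu)(A x B) = mu(A) * nu(B).
  mu(A) = 1.
  nu(B) = 6.
  (mu x nu)(A x B) = 1 * 6 = 6.

6


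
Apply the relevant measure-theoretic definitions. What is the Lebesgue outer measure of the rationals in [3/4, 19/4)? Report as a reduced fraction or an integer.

Q cap [3/4, 19/4) is countable; list its elements as q_1, q_2, ... . Fix eps > 0 and cover the k-th point by an interval of length eps * 2^(-k). The cover has total length eps * sum_{k>=1} 2^(-k) = eps, so by definition of outer measure m*(Q cap [3/4, 19/4)) <= eps. Since eps was arbitrary and m* >= 0, the outer measure is 0.

0


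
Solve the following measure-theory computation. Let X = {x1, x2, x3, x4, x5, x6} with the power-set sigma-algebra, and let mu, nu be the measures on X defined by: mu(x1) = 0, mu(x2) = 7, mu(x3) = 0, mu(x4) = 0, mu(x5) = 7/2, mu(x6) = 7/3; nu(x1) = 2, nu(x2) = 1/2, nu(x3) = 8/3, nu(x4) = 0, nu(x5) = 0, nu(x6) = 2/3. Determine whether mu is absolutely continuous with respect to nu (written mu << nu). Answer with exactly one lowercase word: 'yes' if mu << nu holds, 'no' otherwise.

mu << nu means: every nu-null measurable set is also mu-null; equivalently, for every atom x, if nu({x}) = 0 then mu({x}) = 0.
Checking each atom:
  x1: nu = 2 > 0 -> no constraint.
  x2: nu = 1/2 > 0 -> no constraint.
  x3: nu = 8/3 > 0 -> no constraint.
  x4: nu = 0, mu = 0 -> consistent with mu << nu.
  x5: nu = 0, mu = 7/2 > 0 -> violates mu << nu.
  x6: nu = 2/3 > 0 -> no constraint.
The atom(s) x5 violate the condition (nu = 0 but mu > 0). Therefore mu is NOT absolutely continuous w.r.t. nu.

no


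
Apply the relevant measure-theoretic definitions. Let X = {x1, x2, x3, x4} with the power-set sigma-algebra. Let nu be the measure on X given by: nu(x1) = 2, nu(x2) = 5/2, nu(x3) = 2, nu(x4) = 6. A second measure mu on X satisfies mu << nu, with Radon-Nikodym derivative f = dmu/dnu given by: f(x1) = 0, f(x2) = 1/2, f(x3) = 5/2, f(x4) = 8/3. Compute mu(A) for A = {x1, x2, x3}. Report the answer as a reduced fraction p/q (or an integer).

By the defining property of the Radon-Nikodym derivative, for every measurable set A,
  mu(A) = integral_A f dnu.
Since nu is a discrete measure concentrated on the atoms of X, the integral over A reduces to the sum
  mu(A) = sum_{x in A} f(x) * nu({x}).
Computing each term:
  x1: f(x1) * nu(x1) = 0 * 2 = 0.
  x2: f(x2) * nu(x2) = 1/2 * 5/2 = 5/4.
  x3: f(x3) * nu(x3) = 5/2 * 2 = 5.
Summing: mu(A) = 0 + 5/4 + 5 = 25/4.

25/4


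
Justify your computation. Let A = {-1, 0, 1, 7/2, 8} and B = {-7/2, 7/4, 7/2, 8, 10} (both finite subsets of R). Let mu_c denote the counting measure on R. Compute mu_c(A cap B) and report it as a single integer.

Counting measure on a finite set equals cardinality. mu_c(A cap B) = |A cap B| (elements appearing in both).
Enumerating the elements of A that also lie in B gives 2 element(s).
So mu_c(A cap B) = 2.

2


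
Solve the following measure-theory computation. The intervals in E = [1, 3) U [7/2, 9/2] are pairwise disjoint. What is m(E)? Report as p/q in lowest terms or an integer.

For pairwise disjoint intervals, m(union_i I_i) = sum_i m(I_i),
and m is invariant under swapping open/closed endpoints (single points have measure 0).
So m(E) = sum_i (b_i - a_i).
  I_1 has length 3 - 1 = 2.
  I_2 has length 9/2 - 7/2 = 1.
Summing:
  m(E) = 2 + 1 = 3.

3


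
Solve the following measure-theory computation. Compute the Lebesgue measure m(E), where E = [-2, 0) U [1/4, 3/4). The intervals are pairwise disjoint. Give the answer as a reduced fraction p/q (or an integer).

For pairwise disjoint intervals, m(union_i I_i) = sum_i m(I_i),
and m is invariant under swapping open/closed endpoints (single points have measure 0).
So m(E) = sum_i (b_i - a_i).
  I_1 has length 0 - (-2) = 2.
  I_2 has length 3/4 - 1/4 = 1/2.
Summing:
  m(E) = 2 + 1/2 = 5/2.

5/2


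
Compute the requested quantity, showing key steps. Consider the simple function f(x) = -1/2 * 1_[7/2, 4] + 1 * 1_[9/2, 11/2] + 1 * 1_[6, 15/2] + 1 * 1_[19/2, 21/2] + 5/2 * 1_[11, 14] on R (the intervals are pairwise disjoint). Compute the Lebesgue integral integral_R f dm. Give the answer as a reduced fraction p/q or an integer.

For a simple function f = sum_i c_i * 1_{A_i} with disjoint A_i,
  integral f dm = sum_i c_i * m(A_i).
Lengths of the A_i:
  m(A_1) = 4 - 7/2 = 1/2.
  m(A_2) = 11/2 - 9/2 = 1.
  m(A_3) = 15/2 - 6 = 3/2.
  m(A_4) = 21/2 - 19/2 = 1.
  m(A_5) = 14 - 11 = 3.
Contributions c_i * m(A_i):
  (-1/2) * (1/2) = -1/4.
  (1) * (1) = 1.
  (1) * (3/2) = 3/2.
  (1) * (1) = 1.
  (5/2) * (3) = 15/2.
Total: -1/4 + 1 + 3/2 + 1 + 15/2 = 43/4.

43/4


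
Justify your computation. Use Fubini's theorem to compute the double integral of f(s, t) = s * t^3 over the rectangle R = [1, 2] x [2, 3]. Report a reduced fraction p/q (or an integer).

f(s, t) is a tensor product of a function of s and a function of t, and both factors are bounded continuous (hence Lebesgue integrable) on the rectangle, so Fubini's theorem applies:
  integral_R f d(m x m) = (integral_a1^b1 s ds) * (integral_a2^b2 t^3 dt).
Inner integral in s: integral_{1}^{2} s ds = (2^2 - 1^2)/2
  = 3/2.
Inner integral in t: integral_{2}^{3} t^3 dt = (3^4 - 2^4)/4
  = 65/4.
Product: (3/2) * (65/4) = 195/8.

195/8


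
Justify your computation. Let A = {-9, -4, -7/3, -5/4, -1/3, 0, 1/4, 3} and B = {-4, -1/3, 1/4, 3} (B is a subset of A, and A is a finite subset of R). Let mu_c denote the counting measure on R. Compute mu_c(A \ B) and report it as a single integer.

Counting measure assigns mu_c(E) = |E| (number of elements) when E is finite. For B subset A, A \ B is the set of elements of A not in B, so |A \ B| = |A| - |B|.
|A| = 8, |B| = 4, so mu_c(A \ B) = 8 - 4 = 4.

4


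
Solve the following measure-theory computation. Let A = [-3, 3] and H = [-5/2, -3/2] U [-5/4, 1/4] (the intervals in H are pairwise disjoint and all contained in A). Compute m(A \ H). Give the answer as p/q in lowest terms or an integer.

The ambient interval has length m(A) = 3 - (-3) = 6.
Since the holes are disjoint and sit inside A, by finite additivity
  m(H) = sum_i (b_i - a_i), and m(A \ H) = m(A) - m(H).
Computing the hole measures:
  m(H_1) = -3/2 - (-5/2) = 1.
  m(H_2) = 1/4 - (-5/4) = 3/2.
Summed: m(H) = 1 + 3/2 = 5/2.
So m(A \ H) = 6 - 5/2 = 7/2.

7/2


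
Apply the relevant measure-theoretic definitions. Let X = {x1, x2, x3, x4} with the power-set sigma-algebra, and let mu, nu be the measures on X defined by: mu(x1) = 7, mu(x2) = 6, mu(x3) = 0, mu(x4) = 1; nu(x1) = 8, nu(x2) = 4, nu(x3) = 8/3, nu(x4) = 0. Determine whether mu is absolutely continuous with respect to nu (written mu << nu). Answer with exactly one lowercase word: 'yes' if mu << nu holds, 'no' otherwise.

mu << nu means: every nu-null measurable set is also mu-null; equivalently, for every atom x, if nu({x}) = 0 then mu({x}) = 0.
Checking each atom:
  x1: nu = 8 > 0 -> no constraint.
  x2: nu = 4 > 0 -> no constraint.
  x3: nu = 8/3 > 0 -> no constraint.
  x4: nu = 0, mu = 1 > 0 -> violates mu << nu.
The atom(s) x4 violate the condition (nu = 0 but mu > 0). Therefore mu is NOT absolutely continuous w.r.t. nu.

no


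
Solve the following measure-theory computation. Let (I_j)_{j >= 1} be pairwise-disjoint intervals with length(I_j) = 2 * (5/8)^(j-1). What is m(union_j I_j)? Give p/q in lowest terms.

By countable additivity of the Lebesgue measure on pairwise disjoint measurable sets,
  m(union_{j >= 1} I_j) = sum_{j >= 1} m(I_j) = sum_{j >= 1} a * r^(j-1),
  with a = 2 and r = 5/8.
Since 0 < r = 5/8 < 1, the geometric series converges:
  sum_{j >= 1} a * r^(j-1) = a / (1 - r).
  = 2 / (1 - 5/8)
  = 2 / (3/8)
  = 16/3.

16/3


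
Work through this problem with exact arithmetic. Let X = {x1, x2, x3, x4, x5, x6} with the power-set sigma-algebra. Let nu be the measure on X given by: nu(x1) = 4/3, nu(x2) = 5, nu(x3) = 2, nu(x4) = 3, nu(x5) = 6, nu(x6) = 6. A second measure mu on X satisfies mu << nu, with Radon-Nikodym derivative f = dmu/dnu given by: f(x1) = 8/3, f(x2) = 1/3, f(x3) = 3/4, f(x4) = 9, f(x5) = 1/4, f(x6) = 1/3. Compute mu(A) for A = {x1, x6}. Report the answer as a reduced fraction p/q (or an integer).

By the defining property of the Radon-Nikodym derivative, for every measurable set A,
  mu(A) = integral_A f dnu.
Since nu is a discrete measure concentrated on the atoms of X, the integral over A reduces to the sum
  mu(A) = sum_{x in A} f(x) * nu({x}).
Computing each term:
  x1: f(x1) * nu(x1) = 8/3 * 4/3 = 32/9.
  x6: f(x6) * nu(x6) = 1/3 * 6 = 2.
Summing: mu(A) = 32/9 + 2 = 50/9.

50/9
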